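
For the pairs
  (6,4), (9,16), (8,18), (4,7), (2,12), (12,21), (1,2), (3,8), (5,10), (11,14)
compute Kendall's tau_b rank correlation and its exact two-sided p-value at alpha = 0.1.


Step 1: Enumerate the 45 unordered pairs (i,j) with i<j and classify each by sign(x_j-x_i) * sign(y_j-y_i).
  (1,2):dx=+3,dy=+12->C; (1,3):dx=+2,dy=+14->C; (1,4):dx=-2,dy=+3->D; (1,5):dx=-4,dy=+8->D
  (1,6):dx=+6,dy=+17->C; (1,7):dx=-5,dy=-2->C; (1,8):dx=-3,dy=+4->D; (1,9):dx=-1,dy=+6->D
  (1,10):dx=+5,dy=+10->C; (2,3):dx=-1,dy=+2->D; (2,4):dx=-5,dy=-9->C; (2,5):dx=-7,dy=-4->C
  (2,6):dx=+3,dy=+5->C; (2,7):dx=-8,dy=-14->C; (2,8):dx=-6,dy=-8->C; (2,9):dx=-4,dy=-6->C
  (2,10):dx=+2,dy=-2->D; (3,4):dx=-4,dy=-11->C; (3,5):dx=-6,dy=-6->C; (3,6):dx=+4,dy=+3->C
  (3,7):dx=-7,dy=-16->C; (3,8):dx=-5,dy=-10->C; (3,9):dx=-3,dy=-8->C; (3,10):dx=+3,dy=-4->D
  (4,5):dx=-2,dy=+5->D; (4,6):dx=+8,dy=+14->C; (4,7):dx=-3,dy=-5->C; (4,8):dx=-1,dy=+1->D
  (4,9):dx=+1,dy=+3->C; (4,10):dx=+7,dy=+7->C; (5,6):dx=+10,dy=+9->C; (5,7):dx=-1,dy=-10->C
  (5,8):dx=+1,dy=-4->D; (5,9):dx=+3,dy=-2->D; (5,10):dx=+9,dy=+2->C; (6,7):dx=-11,dy=-19->C
  (6,8):dx=-9,dy=-13->C; (6,9):dx=-7,dy=-11->C; (6,10):dx=-1,dy=-7->C; (7,8):dx=+2,dy=+6->C
  (7,9):dx=+4,dy=+8->C; (7,10):dx=+10,dy=+12->C; (8,9):dx=+2,dy=+2->C; (8,10):dx=+8,dy=+6->C
  (9,10):dx=+6,dy=+4->C
Step 2: C = 34, D = 11, total pairs = 45.
Step 3: tau = (C - D)/(n(n-1)/2) = (34 - 11)/45 = 0.511111.
Step 4: Exact two-sided p-value (enumerate n! = 3628800 permutations of y under H0): p = 0.046623.
Step 5: alpha = 0.1. reject H0.

tau_b = 0.5111 (C=34, D=11), p = 0.046623, reject H0.


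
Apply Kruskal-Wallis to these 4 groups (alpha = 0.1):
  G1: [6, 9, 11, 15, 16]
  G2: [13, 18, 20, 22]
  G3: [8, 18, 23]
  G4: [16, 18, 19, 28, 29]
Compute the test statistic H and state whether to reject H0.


Step 1: Combine all N = 17 observations and assign midranks.
sorted (value, group, rank): (6,G1,1), (8,G3,2), (9,G1,3), (11,G1,4), (13,G2,5), (15,G1,6), (16,G1,7.5), (16,G4,7.5), (18,G2,10), (18,G3,10), (18,G4,10), (19,G4,12), (20,G2,13), (22,G2,14), (23,G3,15), (28,G4,16), (29,G4,17)
Step 2: Sum ranks within each group.
R_1 = 21.5 (n_1 = 5)
R_2 = 42 (n_2 = 4)
R_3 = 27 (n_3 = 3)
R_4 = 62.5 (n_4 = 5)
Step 3: H = 12/(N(N+1)) * sum(R_i^2/n_i) - 3(N+1)
     = 12/(17*18) * (21.5^2/5 + 42^2/4 + 27^2/3 + 62.5^2/5) - 3*18
     = 0.039216 * 1557.7 - 54
     = 7.086275.
Step 4: Ties present; correction factor C = 1 - 30/(17^3 - 17) = 0.993873. Corrected H = 7.086275 / 0.993873 = 7.129963.
Step 5: Under H0, H ~ chi^2(3); p-value = 0.067869.
Step 6: alpha = 0.1. reject H0.

H = 7.1300, df = 3, p = 0.067869, reject H0.


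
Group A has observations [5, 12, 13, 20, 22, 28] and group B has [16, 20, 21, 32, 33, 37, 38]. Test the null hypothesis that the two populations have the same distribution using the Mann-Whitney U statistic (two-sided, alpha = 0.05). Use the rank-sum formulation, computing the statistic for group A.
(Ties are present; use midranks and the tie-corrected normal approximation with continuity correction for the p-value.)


Step 1: Combine and sort all 13 observations; assign midranks.
sorted (value, group): (5,X), (12,X), (13,X), (16,Y), (20,X), (20,Y), (21,Y), (22,X), (28,X), (32,Y), (33,Y), (37,Y), (38,Y)
ranks: 5->1, 12->2, 13->3, 16->4, 20->5.5, 20->5.5, 21->7, 22->8, 28->9, 32->10, 33->11, 37->12, 38->13
Step 2: Rank sum for X: R1 = 1 + 2 + 3 + 5.5 + 8 + 9 = 28.5.
Step 3: U_X = R1 - n1(n1+1)/2 = 28.5 - 6*7/2 = 28.5 - 21 = 7.5.
       U_Y = n1*n2 - U_X = 42 - 7.5 = 34.5.
Step 4: Ties are present, so use the tie-corrected normal approximation (with continuity correction) for the p-value.
Step 5: p-value = 0.062928; compare to alpha = 0.05. fail to reject H0.

U_X = 7.5, p = 0.062928, fail to reject H0 at alpha = 0.05.


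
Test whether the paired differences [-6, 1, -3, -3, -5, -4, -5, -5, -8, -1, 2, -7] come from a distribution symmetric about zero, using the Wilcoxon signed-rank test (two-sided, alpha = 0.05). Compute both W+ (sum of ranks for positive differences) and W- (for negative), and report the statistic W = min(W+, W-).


Step 1: Drop any zero differences (none here) and take |d_i|.
|d| = [6, 1, 3, 3, 5, 4, 5, 5, 8, 1, 2, 7]
Step 2: Midrank |d_i| (ties get averaged ranks).
ranks: |6|->10, |1|->1.5, |3|->4.5, |3|->4.5, |5|->8, |4|->6, |5|->8, |5|->8, |8|->12, |1|->1.5, |2|->3, |7|->11
Step 3: Attach original signs; sum ranks with positive sign and with negative sign.
W+ = 1.5 + 3 = 4.5
W- = 10 + 4.5 + 4.5 + 8 + 6 + 8 + 8 + 12 + 1.5 + 11 = 73.5
(Check: W+ + W- = 78 should equal n(n+1)/2 = 78.)
Step 4: Test statistic W = min(W+, W-) = 4.5.
Step 5: Ties in |d|, so use the tie-corrected normal approximation.
        E[W] = n(n+1)/4 = 12*13/4 = 39.
        Tie groups: |d|=1 (t=2), |d|=3 (t=2), |d|=5 (t=3); sum(t^3 - t) = 36.
        Var[W] = n(n+1)(2n+1)/24 - sum(t^3-t)/48 = 3900/24 - 36/48 = 161.75.
        z = (W - E[W]) / sqrt(Var[W]) = (4.5 - 39) / 12.7181 = -2.7127.
        Two-sided p = 2*Phi(z) = 0.006674.
Step 6: alpha = 0.05. reject H0.

W+ = 4.5, W- = 73.5, W = min = 4.5, p = 0.006674, reject H0.


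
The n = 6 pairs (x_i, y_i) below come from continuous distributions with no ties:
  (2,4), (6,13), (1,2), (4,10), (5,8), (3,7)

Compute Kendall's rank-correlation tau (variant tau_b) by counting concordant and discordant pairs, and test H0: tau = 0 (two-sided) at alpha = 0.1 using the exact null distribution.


Step 1: Enumerate the 15 unordered pairs (i,j) with i<j and classify each by sign(x_j-x_i) * sign(y_j-y_i).
  (1,2):dx=+4,dy=+9->C; (1,3):dx=-1,dy=-2->C; (1,4):dx=+2,dy=+6->C; (1,5):dx=+3,dy=+4->C
  (1,6):dx=+1,dy=+3->C; (2,3):dx=-5,dy=-11->C; (2,4):dx=-2,dy=-3->C; (2,5):dx=-1,dy=-5->C
  (2,6):dx=-3,dy=-6->C; (3,4):dx=+3,dy=+8->C; (3,5):dx=+4,dy=+6->C; (3,6):dx=+2,dy=+5->C
  (4,5):dx=+1,dy=-2->D; (4,6):dx=-1,dy=-3->C; (5,6):dx=-2,dy=-1->C
Step 2: C = 14, D = 1, total pairs = 15.
Step 3: tau = (C - D)/(n(n-1)/2) = (14 - 1)/15 = 0.866667.
Step 4: Exact two-sided p-value (enumerate n! = 720 permutations of y under H0): p = 0.016667.
Step 5: alpha = 0.1. reject H0.

tau_b = 0.8667 (C=14, D=1), p = 0.016667, reject H0.


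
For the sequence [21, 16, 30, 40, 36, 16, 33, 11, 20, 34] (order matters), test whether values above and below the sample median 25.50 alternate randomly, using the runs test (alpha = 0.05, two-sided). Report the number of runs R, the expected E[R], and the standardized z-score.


Step 1: Compute median = 25.50; label A = above, B = below.
Labels in order: BBAAABABBA  (n_A = 5, n_B = 5)
Step 2: Count runs R = 6.
Step 3: Under H0 (random ordering), E[R] = 2*n_A*n_B/(n_A+n_B) + 1 = 2*5*5/10 + 1 = 6.0000.
        Var[R] = 2*n_A*n_B*(2*n_A*n_B - n_A - n_B) / ((n_A+n_B)^2 * (n_A+n_B-1)) = 2000/900 = 2.2222.
        SD[R] = 1.4907.
Step 4: R = E[R], so z = 0 with no continuity correction.
Step 5: Two-sided p-value via normal approximation = 2*(1 - Phi(|z|)) = 1.000000.
Step 6: alpha = 0.05. fail to reject H0.

R = 6, z = 0.0000, p = 1.000000, fail to reject H0.


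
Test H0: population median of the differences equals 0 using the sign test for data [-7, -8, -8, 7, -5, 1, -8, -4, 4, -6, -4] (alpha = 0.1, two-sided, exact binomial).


Step 1: Discard zero differences. Original n = 11; n_eff = number of nonzero differences = 11.
Nonzero differences (with sign): -7, -8, -8, +7, -5, +1, -8, -4, +4, -6, -4
Step 2: Count signs: positive = 3, negative = 8.
Step 3: Under H0: P(positive) = 0.5, so the number of positives S ~ Bin(11, 0.5).
Step 4: Two-sided exact p-value = sum of Bin(11,0.5) probabilities at or below the observed probability = 0.226562.
Step 5: alpha = 0.1. fail to reject H0.

n_eff = 11, pos = 3, neg = 8, p = 0.226562, fail to reject H0.


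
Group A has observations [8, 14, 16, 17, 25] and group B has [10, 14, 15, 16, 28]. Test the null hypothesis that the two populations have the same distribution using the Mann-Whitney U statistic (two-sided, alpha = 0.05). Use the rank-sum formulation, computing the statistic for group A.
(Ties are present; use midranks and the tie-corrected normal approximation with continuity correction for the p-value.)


Step 1: Combine and sort all 10 observations; assign midranks.
sorted (value, group): (8,X), (10,Y), (14,X), (14,Y), (15,Y), (16,X), (16,Y), (17,X), (25,X), (28,Y)
ranks: 8->1, 10->2, 14->3.5, 14->3.5, 15->5, 16->6.5, 16->6.5, 17->8, 25->9, 28->10
Step 2: Rank sum for X: R1 = 1 + 3.5 + 6.5 + 8 + 9 = 28.
Step 3: U_X = R1 - n1(n1+1)/2 = 28 - 5*6/2 = 28 - 15 = 13.
       U_Y = n1*n2 - U_X = 25 - 13 = 12.
Step 4: Ties are present, so use the tie-corrected normal approximation (with continuity correction) for the p-value.
Step 5: p-value = 1.000000; compare to alpha = 0.05. fail to reject H0.

U_X = 13, p = 1.000000, fail to reject H0 at alpha = 0.05.


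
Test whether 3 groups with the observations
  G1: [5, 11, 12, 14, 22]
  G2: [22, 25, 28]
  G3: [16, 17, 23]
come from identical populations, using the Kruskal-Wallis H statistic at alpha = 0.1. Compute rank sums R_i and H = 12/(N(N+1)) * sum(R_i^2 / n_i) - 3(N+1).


Step 1: Combine all N = 11 observations and assign midranks.
sorted (value, group, rank): (5,G1,1), (11,G1,2), (12,G1,3), (14,G1,4), (16,G3,5), (17,G3,6), (22,G1,7.5), (22,G2,7.5), (23,G3,9), (25,G2,10), (28,G2,11)
Step 2: Sum ranks within each group.
R_1 = 17.5 (n_1 = 5)
R_2 = 28.5 (n_2 = 3)
R_3 = 20 (n_3 = 3)
Step 3: H = 12/(N(N+1)) * sum(R_i^2/n_i) - 3(N+1)
     = 12/(11*12) * (17.5^2/5 + 28.5^2/3 + 20^2/3) - 3*12
     = 0.090909 * 465.333 - 36
     = 6.303030.
Step 4: Ties present; correction factor C = 1 - 6/(11^3 - 11) = 0.995455. Corrected H = 6.303030 / 0.995455 = 6.331811.
Step 5: Under H0, H ~ chi^2(2); p-value = 0.042176.
Step 6: alpha = 0.1. reject H0.

H = 6.3318, df = 2, p = 0.042176, reject H0.


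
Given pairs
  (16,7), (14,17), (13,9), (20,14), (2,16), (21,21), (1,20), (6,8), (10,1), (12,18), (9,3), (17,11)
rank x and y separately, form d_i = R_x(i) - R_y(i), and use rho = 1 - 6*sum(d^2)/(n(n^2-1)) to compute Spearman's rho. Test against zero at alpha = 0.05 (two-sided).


Step 1: Rank x and y separately (midranks; no ties here).
rank(x): 16->9, 14->8, 13->7, 20->11, 2->2, 21->12, 1->1, 6->3, 10->5, 12->6, 9->4, 17->10
rank(y): 7->3, 17->9, 9->5, 14->7, 16->8, 21->12, 20->11, 8->4, 1->1, 18->10, 3->2, 11->6
Step 2: d_i = R_x(i) - R_y(i); compute d_i^2.
  (9-3)^2=36, (8-9)^2=1, (7-5)^2=4, (11-7)^2=16, (2-8)^2=36, (12-12)^2=0, (1-11)^2=100, (3-4)^2=1, (5-1)^2=16, (6-10)^2=16, (4-2)^2=4, (10-6)^2=16
sum(d^2) = 246.
Step 3: rho = 1 - 6*246 / (12*(12^2 - 1)) = 1 - 1476/1716 = 0.139860.
Step 4: Under H0, t = rho * sqrt((n-2)/(1-rho^2)) = 0.4467 ~ t(10).
Step 5: Two-sided p-value from the t-distribution with 10 df = 0.664633.
Step 6: alpha = 0.05. fail to reject H0.

rho = 0.1399, p = 0.664633, fail to reject H0 at alpha = 0.05.


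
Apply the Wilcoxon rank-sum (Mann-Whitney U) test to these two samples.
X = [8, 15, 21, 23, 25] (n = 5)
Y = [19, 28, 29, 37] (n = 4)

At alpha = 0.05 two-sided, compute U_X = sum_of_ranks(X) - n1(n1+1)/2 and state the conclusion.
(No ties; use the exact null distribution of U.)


Step 1: Combine and sort all 9 observations; assign midranks.
sorted (value, group): (8,X), (15,X), (19,Y), (21,X), (23,X), (25,X), (28,Y), (29,Y), (37,Y)
ranks: 8->1, 15->2, 19->3, 21->4, 23->5, 25->6, 28->7, 29->8, 37->9
Step 2: Rank sum for X: R1 = 1 + 2 + 4 + 5 + 6 = 18.
Step 3: U_X = R1 - n1(n1+1)/2 = 18 - 5*6/2 = 18 - 15 = 3.
       U_Y = n1*n2 - U_X = 20 - 3 = 17.
Step 4: No ties, so the exact null distribution of U (based on enumerating the C(9,5) = 126 equally likely rank assignments) gives the two-sided p-value.
Step 5: p-value = 0.111111; compare to alpha = 0.05. fail to reject H0.

U_X = 3, p = 0.111111, fail to reject H0 at alpha = 0.05.


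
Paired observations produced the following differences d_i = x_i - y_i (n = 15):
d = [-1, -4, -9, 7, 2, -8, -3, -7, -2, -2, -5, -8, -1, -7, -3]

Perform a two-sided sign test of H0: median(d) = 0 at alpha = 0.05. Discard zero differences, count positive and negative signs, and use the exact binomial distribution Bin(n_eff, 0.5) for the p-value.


Step 1: Discard zero differences. Original n = 15; n_eff = number of nonzero differences = 15.
Nonzero differences (with sign): -1, -4, -9, +7, +2, -8, -3, -7, -2, -2, -5, -8, -1, -7, -3
Step 2: Count signs: positive = 2, negative = 13.
Step 3: Under H0: P(positive) = 0.5, so the number of positives S ~ Bin(15, 0.5).
Step 4: Two-sided exact p-value = sum of Bin(15,0.5) probabilities at or below the observed probability = 0.007385.
Step 5: alpha = 0.05. reject H0.

n_eff = 15, pos = 2, neg = 13, p = 0.007385, reject H0.


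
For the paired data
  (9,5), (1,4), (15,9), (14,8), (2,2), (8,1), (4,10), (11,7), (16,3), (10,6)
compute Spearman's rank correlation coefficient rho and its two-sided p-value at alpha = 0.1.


Step 1: Rank x and y separately (midranks; no ties here).
rank(x): 9->5, 1->1, 15->9, 14->8, 2->2, 8->4, 4->3, 11->7, 16->10, 10->6
rank(y): 5->5, 4->4, 9->9, 8->8, 2->2, 1->1, 10->10, 7->7, 3->3, 6->6
Step 2: d_i = R_x(i) - R_y(i); compute d_i^2.
  (5-5)^2=0, (1-4)^2=9, (9-9)^2=0, (8-8)^2=0, (2-2)^2=0, (4-1)^2=9, (3-10)^2=49, (7-7)^2=0, (10-3)^2=49, (6-6)^2=0
sum(d^2) = 116.
Step 3: rho = 1 - 6*116 / (10*(10^2 - 1)) = 1 - 696/990 = 0.296970.
Step 4: Under H0, t = rho * sqrt((n-2)/(1-rho^2)) = 0.8796 ~ t(8).
Step 5: Two-sided p-value from the t-distribution with 8 df = 0.404702.
Step 6: alpha = 0.1. fail to reject H0.

rho = 0.2970, p = 0.404702, fail to reject H0 at alpha = 0.1.


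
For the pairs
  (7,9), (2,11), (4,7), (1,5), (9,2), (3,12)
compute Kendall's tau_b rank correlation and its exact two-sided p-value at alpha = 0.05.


Step 1: Enumerate the 15 unordered pairs (i,j) with i<j and classify each by sign(x_j-x_i) * sign(y_j-y_i).
  (1,2):dx=-5,dy=+2->D; (1,3):dx=-3,dy=-2->C; (1,4):dx=-6,dy=-4->C; (1,5):dx=+2,dy=-7->D
  (1,6):dx=-4,dy=+3->D; (2,3):dx=+2,dy=-4->D; (2,4):dx=-1,dy=-6->C; (2,5):dx=+7,dy=-9->D
  (2,6):dx=+1,dy=+1->C; (3,4):dx=-3,dy=-2->C; (3,5):dx=+5,dy=-5->D; (3,6):dx=-1,dy=+5->D
  (4,5):dx=+8,dy=-3->D; (4,6):dx=+2,dy=+7->C; (5,6):dx=-6,dy=+10->D
Step 2: C = 6, D = 9, total pairs = 15.
Step 3: tau = (C - D)/(n(n-1)/2) = (6 - 9)/15 = -0.200000.
Step 4: Exact two-sided p-value (enumerate n! = 720 permutations of y under H0): p = 0.719444.
Step 5: alpha = 0.05. fail to reject H0.

tau_b = -0.2000 (C=6, D=9), p = 0.719444, fail to reject H0.


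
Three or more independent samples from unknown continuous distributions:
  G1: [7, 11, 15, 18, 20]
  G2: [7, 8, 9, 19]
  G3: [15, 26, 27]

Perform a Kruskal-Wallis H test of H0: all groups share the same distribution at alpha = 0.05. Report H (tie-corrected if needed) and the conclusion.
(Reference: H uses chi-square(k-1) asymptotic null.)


Step 1: Combine all N = 12 observations and assign midranks.
sorted (value, group, rank): (7,G1,1.5), (7,G2,1.5), (8,G2,3), (9,G2,4), (11,G1,5), (15,G1,6.5), (15,G3,6.5), (18,G1,8), (19,G2,9), (20,G1,10), (26,G3,11), (27,G3,12)
Step 2: Sum ranks within each group.
R_1 = 31 (n_1 = 5)
R_2 = 17.5 (n_2 = 4)
R_3 = 29.5 (n_3 = 3)
Step 3: H = 12/(N(N+1)) * sum(R_i^2/n_i) - 3(N+1)
     = 12/(12*13) * (31^2/5 + 17.5^2/4 + 29.5^2/3) - 3*13
     = 0.076923 * 558.846 - 39
     = 3.988141.
Step 4: Ties present; correction factor C = 1 - 12/(12^3 - 12) = 0.993007. Corrected H = 3.988141 / 0.993007 = 4.016227.
Step 5: Under H0, H ~ chi^2(2); p-value = 0.134242.
Step 6: alpha = 0.05. fail to reject H0.

H = 4.0162, df = 2, p = 0.134242, fail to reject H0.


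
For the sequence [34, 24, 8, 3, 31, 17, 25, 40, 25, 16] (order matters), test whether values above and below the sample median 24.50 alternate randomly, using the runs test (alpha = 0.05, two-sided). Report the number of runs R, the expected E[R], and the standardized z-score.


Step 1: Compute median = 24.50; label A = above, B = below.
Labels in order: ABBBABAAAB  (n_A = 5, n_B = 5)
Step 2: Count runs R = 6.
Step 3: Under H0 (random ordering), E[R] = 2*n_A*n_B/(n_A+n_B) + 1 = 2*5*5/10 + 1 = 6.0000.
        Var[R] = 2*n_A*n_B*(2*n_A*n_B - n_A - n_B) / ((n_A+n_B)^2 * (n_A+n_B-1)) = 2000/900 = 2.2222.
        SD[R] = 1.4907.
Step 4: R = E[R], so z = 0 with no continuity correction.
Step 5: Two-sided p-value via normal approximation = 2*(1 - Phi(|z|)) = 1.000000.
Step 6: alpha = 0.05. fail to reject H0.

R = 6, z = 0.0000, p = 1.000000, fail to reject H0.


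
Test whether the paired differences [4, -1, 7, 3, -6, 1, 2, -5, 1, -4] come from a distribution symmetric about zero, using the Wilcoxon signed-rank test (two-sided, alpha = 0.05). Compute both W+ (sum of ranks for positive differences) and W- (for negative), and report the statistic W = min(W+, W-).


Step 1: Drop any zero differences (none here) and take |d_i|.
|d| = [4, 1, 7, 3, 6, 1, 2, 5, 1, 4]
Step 2: Midrank |d_i| (ties get averaged ranks).
ranks: |4|->6.5, |1|->2, |7|->10, |3|->5, |6|->9, |1|->2, |2|->4, |5|->8, |1|->2, |4|->6.5
Step 3: Attach original signs; sum ranks with positive sign and with negative sign.
W+ = 6.5 + 10 + 5 + 2 + 4 + 2 = 29.5
W- = 2 + 9 + 8 + 6.5 = 25.5
(Check: W+ + W- = 55 should equal n(n+1)/2 = 55.)
Step 4: Test statistic W = min(W+, W-) = 25.5.
Step 5: Ties in |d|, so use the tie-corrected normal approximation.
        E[W] = n(n+1)/4 = 10*11/4 = 27.5.
        Tie groups: |d|=1 (t=3), |d|=4 (t=2); sum(t^3 - t) = 30.
        Var[W] = n(n+1)(2n+1)/24 - sum(t^3-t)/48 = 2310/24 - 30/48 = 95.625.
        z = (W - E[W]) / sqrt(Var[W]) = (25.5 - 27.5) / 9.7788 = -0.2045.
        Two-sided p = 2*Phi(z) = 0.837944.
Step 6: alpha = 0.05. fail to reject H0.

W+ = 29.5, W- = 25.5, W = min = 25.5, p = 0.837944, fail to reject H0.


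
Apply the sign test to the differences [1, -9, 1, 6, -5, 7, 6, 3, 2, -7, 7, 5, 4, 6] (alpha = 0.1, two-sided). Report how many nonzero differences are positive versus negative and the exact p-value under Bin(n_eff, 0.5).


Step 1: Discard zero differences. Original n = 14; n_eff = number of nonzero differences = 14.
Nonzero differences (with sign): +1, -9, +1, +6, -5, +7, +6, +3, +2, -7, +7, +5, +4, +6
Step 2: Count signs: positive = 11, negative = 3.
Step 3: Under H0: P(positive) = 0.5, so the number of positives S ~ Bin(14, 0.5).
Step 4: Two-sided exact p-value = sum of Bin(14,0.5) probabilities at or below the observed probability = 0.057373.
Step 5: alpha = 0.1. reject H0.

n_eff = 14, pos = 11, neg = 3, p = 0.057373, reject H0.


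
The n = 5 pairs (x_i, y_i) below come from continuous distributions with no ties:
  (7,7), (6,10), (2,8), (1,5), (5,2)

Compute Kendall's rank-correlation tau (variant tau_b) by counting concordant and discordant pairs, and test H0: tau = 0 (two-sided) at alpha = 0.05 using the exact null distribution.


Step 1: Enumerate the 10 unordered pairs (i,j) with i<j and classify each by sign(x_j-x_i) * sign(y_j-y_i).
  (1,2):dx=-1,dy=+3->D; (1,3):dx=-5,dy=+1->D; (1,4):dx=-6,dy=-2->C; (1,5):dx=-2,dy=-5->C
  (2,3):dx=-4,dy=-2->C; (2,4):dx=-5,dy=-5->C; (2,5):dx=-1,dy=-8->C; (3,4):dx=-1,dy=-3->C
  (3,5):dx=+3,dy=-6->D; (4,5):dx=+4,dy=-3->D
Step 2: C = 6, D = 4, total pairs = 10.
Step 3: tau = (C - D)/(n(n-1)/2) = (6 - 4)/10 = 0.200000.
Step 4: Exact two-sided p-value (enumerate n! = 120 permutations of y under H0): p = 0.816667.
Step 5: alpha = 0.05. fail to reject H0.

tau_b = 0.2000 (C=6, D=4), p = 0.816667, fail to reject H0.


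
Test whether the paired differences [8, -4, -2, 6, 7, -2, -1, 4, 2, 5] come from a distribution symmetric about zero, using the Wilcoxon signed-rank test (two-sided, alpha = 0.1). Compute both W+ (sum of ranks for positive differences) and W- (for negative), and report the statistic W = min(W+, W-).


Step 1: Drop any zero differences (none here) and take |d_i|.
|d| = [8, 4, 2, 6, 7, 2, 1, 4, 2, 5]
Step 2: Midrank |d_i| (ties get averaged ranks).
ranks: |8|->10, |4|->5.5, |2|->3, |6|->8, |7|->9, |2|->3, |1|->1, |4|->5.5, |2|->3, |5|->7
Step 3: Attach original signs; sum ranks with positive sign and with negative sign.
W+ = 10 + 8 + 9 + 5.5 + 3 + 7 = 42.5
W- = 5.5 + 3 + 3 + 1 = 12.5
(Check: W+ + W- = 55 should equal n(n+1)/2 = 55.)
Step 4: Test statistic W = min(W+, W-) = 12.5.
Step 5: Ties in |d|, so use the tie-corrected normal approximation.
        E[W] = n(n+1)/4 = 10*11/4 = 27.5.
        Tie groups: |d|=2 (t=3), |d|=4 (t=2); sum(t^3 - t) = 30.
        Var[W] = n(n+1)(2n+1)/24 - sum(t^3-t)/48 = 2310/24 - 30/48 = 95.625.
        z = (W - E[W]) / sqrt(Var[W]) = (12.5 - 27.5) / 9.7788 = -1.5339.
        Two-sided p = 2*Phi(z) = 0.125047.
Step 6: alpha = 0.1. fail to reject H0.

W+ = 42.5, W- = 12.5, W = min = 12.5, p = 0.125047, fail to reject H0.


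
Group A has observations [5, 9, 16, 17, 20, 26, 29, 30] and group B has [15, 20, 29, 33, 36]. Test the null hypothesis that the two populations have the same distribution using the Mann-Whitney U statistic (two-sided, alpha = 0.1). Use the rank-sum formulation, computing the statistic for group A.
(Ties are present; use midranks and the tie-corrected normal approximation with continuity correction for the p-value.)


Step 1: Combine and sort all 13 observations; assign midranks.
sorted (value, group): (5,X), (9,X), (15,Y), (16,X), (17,X), (20,X), (20,Y), (26,X), (29,X), (29,Y), (30,X), (33,Y), (36,Y)
ranks: 5->1, 9->2, 15->3, 16->4, 17->5, 20->6.5, 20->6.5, 26->8, 29->9.5, 29->9.5, 30->11, 33->12, 36->13
Step 2: Rank sum for X: R1 = 1 + 2 + 4 + 5 + 6.5 + 8 + 9.5 + 11 = 47.
Step 3: U_X = R1 - n1(n1+1)/2 = 47 - 8*9/2 = 47 - 36 = 11.
       U_Y = n1*n2 - U_X = 40 - 11 = 29.
Step 4: Ties are present, so use the tie-corrected normal approximation (with continuity correction) for the p-value.
Step 5: p-value = 0.212139; compare to alpha = 0.1. fail to reject H0.

U_X = 11, p = 0.212139, fail to reject H0 at alpha = 0.1.


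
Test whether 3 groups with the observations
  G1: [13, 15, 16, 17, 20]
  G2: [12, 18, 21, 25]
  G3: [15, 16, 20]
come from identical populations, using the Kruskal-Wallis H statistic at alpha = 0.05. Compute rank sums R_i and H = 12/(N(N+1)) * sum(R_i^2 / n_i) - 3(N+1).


Step 1: Combine all N = 12 observations and assign midranks.
sorted (value, group, rank): (12,G2,1), (13,G1,2), (15,G1,3.5), (15,G3,3.5), (16,G1,5.5), (16,G3,5.5), (17,G1,7), (18,G2,8), (20,G1,9.5), (20,G3,9.5), (21,G2,11), (25,G2,12)
Step 2: Sum ranks within each group.
R_1 = 27.5 (n_1 = 5)
R_2 = 32 (n_2 = 4)
R_3 = 18.5 (n_3 = 3)
Step 3: H = 12/(N(N+1)) * sum(R_i^2/n_i) - 3(N+1)
     = 12/(12*13) * (27.5^2/5 + 32^2/4 + 18.5^2/3) - 3*13
     = 0.076923 * 521.333 - 39
     = 1.102564.
Step 4: Ties present; correction factor C = 1 - 18/(12^3 - 12) = 0.989510. Corrected H = 1.102564 / 0.989510 = 1.114252.
Step 5: Under H0, H ~ chi^2(2); p-value = 0.572853.
Step 6: alpha = 0.05. fail to reject H0.

H = 1.1143, df = 2, p = 0.572853, fail to reject H0.


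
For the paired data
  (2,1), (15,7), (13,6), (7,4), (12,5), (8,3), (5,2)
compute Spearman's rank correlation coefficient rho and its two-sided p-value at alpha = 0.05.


Step 1: Rank x and y separately (midranks; no ties here).
rank(x): 2->1, 15->7, 13->6, 7->3, 12->5, 8->4, 5->2
rank(y): 1->1, 7->7, 6->6, 4->4, 5->5, 3->3, 2->2
Step 2: d_i = R_x(i) - R_y(i); compute d_i^2.
  (1-1)^2=0, (7-7)^2=0, (6-6)^2=0, (3-4)^2=1, (5-5)^2=0, (4-3)^2=1, (2-2)^2=0
sum(d^2) = 2.
Step 3: rho = 1 - 6*2 / (7*(7^2 - 1)) = 1 - 12/336 = 0.964286.
Step 4: Under H0, t = rho * sqrt((n-2)/(1-rho^2)) = 8.1408 ~ t(5).
Step 5: Two-sided p-value from the t-distribution with 5 df = 0.000454.
Step 6: alpha = 0.05. reject H0.

rho = 0.9643, p = 0.000454, reject H0 at alpha = 0.05.


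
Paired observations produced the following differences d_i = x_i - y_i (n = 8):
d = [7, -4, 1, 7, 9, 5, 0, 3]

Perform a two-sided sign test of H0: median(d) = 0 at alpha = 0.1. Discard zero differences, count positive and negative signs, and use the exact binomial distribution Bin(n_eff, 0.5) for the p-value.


Step 1: Discard zero differences. Original n = 8; n_eff = number of nonzero differences = 7.
Nonzero differences (with sign): +7, -4, +1, +7, +9, +5, +3
Step 2: Count signs: positive = 6, negative = 1.
Step 3: Under H0: P(positive) = 0.5, so the number of positives S ~ Bin(7, 0.5).
Step 4: Two-sided exact p-value = sum of Bin(7,0.5) probabilities at or below the observed probability = 0.125000.
Step 5: alpha = 0.1. fail to reject H0.

n_eff = 7, pos = 6, neg = 1, p = 0.125000, fail to reject H0.


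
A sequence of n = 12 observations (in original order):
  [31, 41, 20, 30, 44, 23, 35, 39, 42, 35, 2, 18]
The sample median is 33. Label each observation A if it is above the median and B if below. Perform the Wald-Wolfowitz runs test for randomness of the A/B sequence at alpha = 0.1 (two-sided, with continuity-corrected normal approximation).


Step 1: Compute median = 33; label A = above, B = below.
Labels in order: BABBABAAAABB  (n_A = 6, n_B = 6)
Step 2: Count runs R = 7.
Step 3: Under H0 (random ordering), E[R] = 2*n_A*n_B/(n_A+n_B) + 1 = 2*6*6/12 + 1 = 7.0000.
        Var[R] = 2*n_A*n_B*(2*n_A*n_B - n_A - n_B) / ((n_A+n_B)^2 * (n_A+n_B-1)) = 4320/1584 = 2.7273.
        SD[R] = 1.6514.
Step 4: R = E[R], so z = 0 with no continuity correction.
Step 5: Two-sided p-value via normal approximation = 2*(1 - Phi(|z|)) = 1.000000.
Step 6: alpha = 0.1. fail to reject H0.

R = 7, z = 0.0000, p = 1.000000, fail to reject H0.


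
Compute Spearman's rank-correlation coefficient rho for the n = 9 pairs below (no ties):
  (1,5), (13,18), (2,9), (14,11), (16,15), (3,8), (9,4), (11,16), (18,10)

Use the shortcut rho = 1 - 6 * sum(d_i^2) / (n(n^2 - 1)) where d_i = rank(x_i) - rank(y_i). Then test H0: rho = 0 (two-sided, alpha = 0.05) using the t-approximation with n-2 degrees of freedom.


Step 1: Rank x and y separately (midranks; no ties here).
rank(x): 1->1, 13->6, 2->2, 14->7, 16->8, 3->3, 9->4, 11->5, 18->9
rank(y): 5->2, 18->9, 9->4, 11->6, 15->7, 8->3, 4->1, 16->8, 10->5
Step 2: d_i = R_x(i) - R_y(i); compute d_i^2.
  (1-2)^2=1, (6-9)^2=9, (2-4)^2=4, (7-6)^2=1, (8-7)^2=1, (3-3)^2=0, (4-1)^2=9, (5-8)^2=9, (9-5)^2=16
sum(d^2) = 50.
Step 3: rho = 1 - 6*50 / (9*(9^2 - 1)) = 1 - 300/720 = 0.583333.
Step 4: Under H0, t = rho * sqrt((n-2)/(1-rho^2)) = 1.9001 ~ t(7).
Step 5: Two-sided p-value from the t-distribution with 7 df = 0.099186.
Step 6: alpha = 0.05. fail to reject H0.

rho = 0.5833, p = 0.099186, fail to reject H0 at alpha = 0.05.


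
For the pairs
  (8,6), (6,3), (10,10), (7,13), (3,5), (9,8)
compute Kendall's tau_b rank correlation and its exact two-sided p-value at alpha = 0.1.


Step 1: Enumerate the 15 unordered pairs (i,j) with i<j and classify each by sign(x_j-x_i) * sign(y_j-y_i).
  (1,2):dx=-2,dy=-3->C; (1,3):dx=+2,dy=+4->C; (1,4):dx=-1,dy=+7->D; (1,5):dx=-5,dy=-1->C
  (1,6):dx=+1,dy=+2->C; (2,3):dx=+4,dy=+7->C; (2,4):dx=+1,dy=+10->C; (2,5):dx=-3,dy=+2->D
  (2,6):dx=+3,dy=+5->C; (3,4):dx=-3,dy=+3->D; (3,5):dx=-7,dy=-5->C; (3,6):dx=-1,dy=-2->C
  (4,5):dx=-4,dy=-8->C; (4,6):dx=+2,dy=-5->D; (5,6):dx=+6,dy=+3->C
Step 2: C = 11, D = 4, total pairs = 15.
Step 3: tau = (C - D)/(n(n-1)/2) = (11 - 4)/15 = 0.466667.
Step 4: Exact two-sided p-value (enumerate n! = 720 permutations of y under H0): p = 0.272222.
Step 5: alpha = 0.1. fail to reject H0.

tau_b = 0.4667 (C=11, D=4), p = 0.272222, fail to reject H0.


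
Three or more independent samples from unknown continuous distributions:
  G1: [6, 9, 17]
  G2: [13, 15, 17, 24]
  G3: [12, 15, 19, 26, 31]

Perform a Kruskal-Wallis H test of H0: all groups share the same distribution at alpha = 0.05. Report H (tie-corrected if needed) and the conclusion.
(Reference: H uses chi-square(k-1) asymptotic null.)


Step 1: Combine all N = 12 observations and assign midranks.
sorted (value, group, rank): (6,G1,1), (9,G1,2), (12,G3,3), (13,G2,4), (15,G2,5.5), (15,G3,5.5), (17,G1,7.5), (17,G2,7.5), (19,G3,9), (24,G2,10), (26,G3,11), (31,G3,12)
Step 2: Sum ranks within each group.
R_1 = 10.5 (n_1 = 3)
R_2 = 27 (n_2 = 4)
R_3 = 40.5 (n_3 = 5)
Step 3: H = 12/(N(N+1)) * sum(R_i^2/n_i) - 3(N+1)
     = 12/(12*13) * (10.5^2/3 + 27^2/4 + 40.5^2/5) - 3*13
     = 0.076923 * 547.05 - 39
     = 3.080769.
Step 4: Ties present; correction factor C = 1 - 12/(12^3 - 12) = 0.993007. Corrected H = 3.080769 / 0.993007 = 3.102465.
Step 5: Under H0, H ~ chi^2(2); p-value = 0.211987.
Step 6: alpha = 0.05. fail to reject H0.

H = 3.1025, df = 2, p = 0.211987, fail to reject H0.


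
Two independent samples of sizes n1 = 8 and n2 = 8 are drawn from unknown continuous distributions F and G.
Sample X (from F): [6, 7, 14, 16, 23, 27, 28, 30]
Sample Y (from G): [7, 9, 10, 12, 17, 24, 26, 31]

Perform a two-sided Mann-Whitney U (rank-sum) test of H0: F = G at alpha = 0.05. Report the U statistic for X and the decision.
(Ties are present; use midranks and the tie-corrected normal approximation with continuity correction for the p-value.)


Step 1: Combine and sort all 16 observations; assign midranks.
sorted (value, group): (6,X), (7,X), (7,Y), (9,Y), (10,Y), (12,Y), (14,X), (16,X), (17,Y), (23,X), (24,Y), (26,Y), (27,X), (28,X), (30,X), (31,Y)
ranks: 6->1, 7->2.5, 7->2.5, 9->4, 10->5, 12->6, 14->7, 16->8, 17->9, 23->10, 24->11, 26->12, 27->13, 28->14, 30->15, 31->16
Step 2: Rank sum for X: R1 = 1 + 2.5 + 7 + 8 + 10 + 13 + 14 + 15 = 70.5.
Step 3: U_X = R1 - n1(n1+1)/2 = 70.5 - 8*9/2 = 70.5 - 36 = 34.5.
       U_Y = n1*n2 - U_X = 64 - 34.5 = 29.5.
Step 4: Ties are present, so use the tie-corrected normal approximation (with continuity correction) for the p-value.
Step 5: p-value = 0.833514; compare to alpha = 0.05. fail to reject H0.

U_X = 34.5, p = 0.833514, fail to reject H0 at alpha = 0.05.


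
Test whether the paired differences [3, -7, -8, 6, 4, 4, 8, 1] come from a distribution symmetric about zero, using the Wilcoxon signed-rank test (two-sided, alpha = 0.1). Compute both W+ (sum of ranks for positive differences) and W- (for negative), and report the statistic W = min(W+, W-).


Step 1: Drop any zero differences (none here) and take |d_i|.
|d| = [3, 7, 8, 6, 4, 4, 8, 1]
Step 2: Midrank |d_i| (ties get averaged ranks).
ranks: |3|->2, |7|->6, |8|->7.5, |6|->5, |4|->3.5, |4|->3.5, |8|->7.5, |1|->1
Step 3: Attach original signs; sum ranks with positive sign and with negative sign.
W+ = 2 + 5 + 3.5 + 3.5 + 7.5 + 1 = 22.5
W- = 6 + 7.5 = 13.5
(Check: W+ + W- = 36 should equal n(n+1)/2 = 36.)
Step 4: Test statistic W = min(W+, W-) = 13.5.
Step 5: Ties in |d|, so use the tie-corrected normal approximation.
        E[W] = n(n+1)/4 = 8*9/4 = 18.
        Tie groups: |d|=4 (t=2), |d|=8 (t=2); sum(t^3 - t) = 12.
        Var[W] = n(n+1)(2n+1)/24 - sum(t^3-t)/48 = 1224/24 - 12/48 = 50.75.
        z = (W - E[W]) / sqrt(Var[W]) = (13.5 - 18) / 7.1239 = -0.6317.
        Two-sided p = 2*Phi(z) = 0.527599.
Step 6: alpha = 0.1. fail to reject H0.

W+ = 22.5, W- = 13.5, W = min = 13.5, p = 0.527599, fail to reject H0.


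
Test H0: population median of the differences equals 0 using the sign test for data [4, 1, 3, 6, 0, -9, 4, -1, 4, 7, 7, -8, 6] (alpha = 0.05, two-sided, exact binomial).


Step 1: Discard zero differences. Original n = 13; n_eff = number of nonzero differences = 12.
Nonzero differences (with sign): +4, +1, +3, +6, -9, +4, -1, +4, +7, +7, -8, +6
Step 2: Count signs: positive = 9, negative = 3.
Step 3: Under H0: P(positive) = 0.5, so the number of positives S ~ Bin(12, 0.5).
Step 4: Two-sided exact p-value = sum of Bin(12,0.5) probabilities at or below the observed probability = 0.145996.
Step 5: alpha = 0.05. fail to reject H0.

n_eff = 12, pos = 9, neg = 3, p = 0.145996, fail to reject H0.


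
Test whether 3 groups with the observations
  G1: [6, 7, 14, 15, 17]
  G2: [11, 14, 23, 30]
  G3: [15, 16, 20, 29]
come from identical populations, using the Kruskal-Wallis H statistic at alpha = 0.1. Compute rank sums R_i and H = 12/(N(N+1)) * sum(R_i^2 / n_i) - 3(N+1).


Step 1: Combine all N = 13 observations and assign midranks.
sorted (value, group, rank): (6,G1,1), (7,G1,2), (11,G2,3), (14,G1,4.5), (14,G2,4.5), (15,G1,6.5), (15,G3,6.5), (16,G3,8), (17,G1,9), (20,G3,10), (23,G2,11), (29,G3,12), (30,G2,13)
Step 2: Sum ranks within each group.
R_1 = 23 (n_1 = 5)
R_2 = 31.5 (n_2 = 4)
R_3 = 36.5 (n_3 = 4)
Step 3: H = 12/(N(N+1)) * sum(R_i^2/n_i) - 3(N+1)
     = 12/(13*14) * (23^2/5 + 31.5^2/4 + 36.5^2/4) - 3*14
     = 0.065934 * 686.925 - 42
     = 3.291758.
Step 4: Ties present; correction factor C = 1 - 12/(13^3 - 13) = 0.994505. Corrected H = 3.291758 / 0.994505 = 3.309945.
Step 5: Under H0, H ~ chi^2(2); p-value = 0.191097.
Step 6: alpha = 0.1. fail to reject H0.

H = 3.3099, df = 2, p = 0.191097, fail to reject H0.


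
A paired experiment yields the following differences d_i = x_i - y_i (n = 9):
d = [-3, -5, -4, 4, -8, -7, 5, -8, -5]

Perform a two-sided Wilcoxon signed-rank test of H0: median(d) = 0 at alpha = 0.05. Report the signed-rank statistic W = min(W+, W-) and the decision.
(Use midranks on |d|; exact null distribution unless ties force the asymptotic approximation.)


Step 1: Drop any zero differences (none here) and take |d_i|.
|d| = [3, 5, 4, 4, 8, 7, 5, 8, 5]
Step 2: Midrank |d_i| (ties get averaged ranks).
ranks: |3|->1, |5|->5, |4|->2.5, |4|->2.5, |8|->8.5, |7|->7, |5|->5, |8|->8.5, |5|->5
Step 3: Attach original signs; sum ranks with positive sign and with negative sign.
W+ = 2.5 + 5 = 7.5
W- = 1 + 5 + 2.5 + 8.5 + 7 + 8.5 + 5 = 37.5
(Check: W+ + W- = 45 should equal n(n+1)/2 = 45.)
Step 4: Test statistic W = min(W+, W-) = 7.5.
Step 5: Ties in |d|, so use the tie-corrected normal approximation.
        E[W] = n(n+1)/4 = 9*10/4 = 22.5.
        Tie groups: |d|=4 (t=2), |d|=5 (t=3), |d|=8 (t=2); sum(t^3 - t) = 36.
        Var[W] = n(n+1)(2n+1)/24 - sum(t^3-t)/48 = 1710/24 - 36/48 = 70.5.
        z = (W - E[W]) / sqrt(Var[W]) = (7.5 - 22.5) / 8.3964 = -1.7865.
        Two-sided p = 2*Phi(z) = 0.074023.
Step 6: alpha = 0.05. fail to reject H0.

W+ = 7.5, W- = 37.5, W = min = 7.5, p = 0.074023, fail to reject H0.


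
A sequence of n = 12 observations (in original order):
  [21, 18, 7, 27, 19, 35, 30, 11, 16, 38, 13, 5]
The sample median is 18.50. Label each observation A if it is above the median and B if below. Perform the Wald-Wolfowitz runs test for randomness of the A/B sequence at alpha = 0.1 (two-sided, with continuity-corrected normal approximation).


Step 1: Compute median = 18.50; label A = above, B = below.
Labels in order: ABBAAAABBABB  (n_A = 6, n_B = 6)
Step 2: Count runs R = 6.
Step 3: Under H0 (random ordering), E[R] = 2*n_A*n_B/(n_A+n_B) + 1 = 2*6*6/12 + 1 = 7.0000.
        Var[R] = 2*n_A*n_B*(2*n_A*n_B - n_A - n_B) / ((n_A+n_B)^2 * (n_A+n_B-1)) = 4320/1584 = 2.7273.
        SD[R] = 1.6514.
Step 4: Continuity-corrected z = (R + 0.5 - E[R]) / SD[R] = (6 + 0.5 - 7.0000) / 1.6514 = -0.3028.
Step 5: Two-sided p-value via normal approximation = 2*(1 - Phi(|z|)) = 0.762069.
Step 6: alpha = 0.1. fail to reject H0.

R = 6, z = -0.3028, p = 0.762069, fail to reject H0.


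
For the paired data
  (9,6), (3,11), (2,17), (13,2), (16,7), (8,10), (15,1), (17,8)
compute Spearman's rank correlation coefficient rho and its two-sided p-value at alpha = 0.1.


Step 1: Rank x and y separately (midranks; no ties here).
rank(x): 9->4, 3->2, 2->1, 13->5, 16->7, 8->3, 15->6, 17->8
rank(y): 6->3, 11->7, 17->8, 2->2, 7->4, 10->6, 1->1, 8->5
Step 2: d_i = R_x(i) - R_y(i); compute d_i^2.
  (4-3)^2=1, (2-7)^2=25, (1-8)^2=49, (5-2)^2=9, (7-4)^2=9, (3-6)^2=9, (6-1)^2=25, (8-5)^2=9
sum(d^2) = 136.
Step 3: rho = 1 - 6*136 / (8*(8^2 - 1)) = 1 - 816/504 = -0.619048.
Step 4: Under H0, t = rho * sqrt((n-2)/(1-rho^2)) = -1.9308 ~ t(6).
Step 5: Two-sided p-value from the t-distribution with 6 df = 0.101733.
Step 6: alpha = 0.1. fail to reject H0.

rho = -0.6190, p = 0.101733, fail to reject H0 at alpha = 0.1.


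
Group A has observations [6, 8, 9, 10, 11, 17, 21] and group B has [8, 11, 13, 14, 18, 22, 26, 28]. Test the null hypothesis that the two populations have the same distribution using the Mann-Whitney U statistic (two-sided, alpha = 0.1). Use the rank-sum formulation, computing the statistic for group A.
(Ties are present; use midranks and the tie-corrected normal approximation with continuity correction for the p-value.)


Step 1: Combine and sort all 15 observations; assign midranks.
sorted (value, group): (6,X), (8,X), (8,Y), (9,X), (10,X), (11,X), (11,Y), (13,Y), (14,Y), (17,X), (18,Y), (21,X), (22,Y), (26,Y), (28,Y)
ranks: 6->1, 8->2.5, 8->2.5, 9->4, 10->5, 11->6.5, 11->6.5, 13->8, 14->9, 17->10, 18->11, 21->12, 22->13, 26->14, 28->15
Step 2: Rank sum for X: R1 = 1 + 2.5 + 4 + 5 + 6.5 + 10 + 12 = 41.
Step 3: U_X = R1 - n1(n1+1)/2 = 41 - 7*8/2 = 41 - 28 = 13.
       U_Y = n1*n2 - U_X = 56 - 13 = 43.
Step 4: Ties are present, so use the tie-corrected normal approximation (with continuity correction) for the p-value.
Step 5: p-value = 0.092753; compare to alpha = 0.1. reject H0.

U_X = 13, p = 0.092753, reject H0 at alpha = 0.1.


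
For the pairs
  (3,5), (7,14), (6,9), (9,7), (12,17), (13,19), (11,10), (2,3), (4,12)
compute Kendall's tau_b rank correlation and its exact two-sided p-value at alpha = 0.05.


Step 1: Enumerate the 36 unordered pairs (i,j) with i<j and classify each by sign(x_j-x_i) * sign(y_j-y_i).
  (1,2):dx=+4,dy=+9->C; (1,3):dx=+3,dy=+4->C; (1,4):dx=+6,dy=+2->C; (1,5):dx=+9,dy=+12->C
  (1,6):dx=+10,dy=+14->C; (1,7):dx=+8,dy=+5->C; (1,8):dx=-1,dy=-2->C; (1,9):dx=+1,dy=+7->C
  (2,3):dx=-1,dy=-5->C; (2,4):dx=+2,dy=-7->D; (2,5):dx=+5,dy=+3->C; (2,6):dx=+6,dy=+5->C
  (2,7):dx=+4,dy=-4->D; (2,8):dx=-5,dy=-11->C; (2,9):dx=-3,dy=-2->C; (3,4):dx=+3,dy=-2->D
  (3,5):dx=+6,dy=+8->C; (3,6):dx=+7,dy=+10->C; (3,7):dx=+5,dy=+1->C; (3,8):dx=-4,dy=-6->C
  (3,9):dx=-2,dy=+3->D; (4,5):dx=+3,dy=+10->C; (4,6):dx=+4,dy=+12->C; (4,7):dx=+2,dy=+3->C
  (4,8):dx=-7,dy=-4->C; (4,9):dx=-5,dy=+5->D; (5,6):dx=+1,dy=+2->C; (5,7):dx=-1,dy=-7->C
  (5,8):dx=-10,dy=-14->C; (5,9):dx=-8,dy=-5->C; (6,7):dx=-2,dy=-9->C; (6,8):dx=-11,dy=-16->C
  (6,9):dx=-9,dy=-7->C; (7,8):dx=-9,dy=-7->C; (7,9):dx=-7,dy=+2->D; (8,9):dx=+2,dy=+9->C
Step 2: C = 30, D = 6, total pairs = 36.
Step 3: tau = (C - D)/(n(n-1)/2) = (30 - 6)/36 = 0.666667.
Step 4: Exact two-sided p-value (enumerate n! = 362880 permutations of y under H0): p = 0.012665.
Step 5: alpha = 0.05. reject H0.

tau_b = 0.6667 (C=30, D=6), p = 0.012665, reject H0.


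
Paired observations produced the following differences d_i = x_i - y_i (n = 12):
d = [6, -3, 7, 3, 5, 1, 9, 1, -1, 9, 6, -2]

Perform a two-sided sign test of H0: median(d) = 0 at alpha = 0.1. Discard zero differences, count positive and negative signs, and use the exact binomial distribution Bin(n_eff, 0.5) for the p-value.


Step 1: Discard zero differences. Original n = 12; n_eff = number of nonzero differences = 12.
Nonzero differences (with sign): +6, -3, +7, +3, +5, +1, +9, +1, -1, +9, +6, -2
Step 2: Count signs: positive = 9, negative = 3.
Step 3: Under H0: P(positive) = 0.5, so the number of positives S ~ Bin(12, 0.5).
Step 4: Two-sided exact p-value = sum of Bin(12,0.5) probabilities at or below the observed probability = 0.145996.
Step 5: alpha = 0.1. fail to reject H0.

n_eff = 12, pos = 9, neg = 3, p = 0.145996, fail to reject H0.


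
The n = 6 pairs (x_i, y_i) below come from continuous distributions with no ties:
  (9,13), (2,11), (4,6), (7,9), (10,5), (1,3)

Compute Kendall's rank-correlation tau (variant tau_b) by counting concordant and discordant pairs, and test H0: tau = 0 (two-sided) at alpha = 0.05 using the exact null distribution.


Step 1: Enumerate the 15 unordered pairs (i,j) with i<j and classify each by sign(x_j-x_i) * sign(y_j-y_i).
  (1,2):dx=-7,dy=-2->C; (1,3):dx=-5,dy=-7->C; (1,4):dx=-2,dy=-4->C; (1,5):dx=+1,dy=-8->D
  (1,6):dx=-8,dy=-10->C; (2,3):dx=+2,dy=-5->D; (2,4):dx=+5,dy=-2->D; (2,5):dx=+8,dy=-6->D
  (2,6):dx=-1,dy=-8->C; (3,4):dx=+3,dy=+3->C; (3,5):dx=+6,dy=-1->D; (3,6):dx=-3,dy=-3->C
  (4,5):dx=+3,dy=-4->D; (4,6):dx=-6,dy=-6->C; (5,6):dx=-9,dy=-2->C
Step 2: C = 9, D = 6, total pairs = 15.
Step 3: tau = (C - D)/(n(n-1)/2) = (9 - 6)/15 = 0.200000.
Step 4: Exact two-sided p-value (enumerate n! = 720 permutations of y under H0): p = 0.719444.
Step 5: alpha = 0.05. fail to reject H0.

tau_b = 0.2000 (C=9, D=6), p = 0.719444, fail to reject H0.


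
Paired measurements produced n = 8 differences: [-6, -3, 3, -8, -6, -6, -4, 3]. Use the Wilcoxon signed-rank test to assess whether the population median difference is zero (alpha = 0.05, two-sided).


Step 1: Drop any zero differences (none here) and take |d_i|.
|d| = [6, 3, 3, 8, 6, 6, 4, 3]
Step 2: Midrank |d_i| (ties get averaged ranks).
ranks: |6|->6, |3|->2, |3|->2, |8|->8, |6|->6, |6|->6, |4|->4, |3|->2
Step 3: Attach original signs; sum ranks with positive sign and with negative sign.
W+ = 2 + 2 = 4
W- = 6 + 2 + 8 + 6 + 6 + 4 = 32
(Check: W+ + W- = 36 should equal n(n+1)/2 = 36.)
Step 4: Test statistic W = min(W+, W-) = 4.
Step 5: Ties in |d|, so use the tie-corrected normal approximation.
        E[W] = n(n+1)/4 = 8*9/4 = 18.
        Tie groups: |d|=3 (t=3), |d|=6 (t=3); sum(t^3 - t) = 48.
        Var[W] = n(n+1)(2n+1)/24 - sum(t^3-t)/48 = 1224/24 - 48/48 = 50.
        z = (W - E[W]) / sqrt(Var[W]) = (4 - 18) / 7.0711 = -1.9799.
        Two-sided p = 2*Phi(z) = 0.047715.
Step 6: alpha = 0.05. reject H0.

W+ = 4, W- = 32, W = min = 4, p = 0.047715, reject H0.
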